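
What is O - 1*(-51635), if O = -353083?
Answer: -301448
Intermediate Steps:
O - 1*(-51635) = -353083 - 1*(-51635) = -353083 + 51635 = -301448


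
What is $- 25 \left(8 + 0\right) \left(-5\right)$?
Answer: $1000$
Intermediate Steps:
$- 25 \left(8 + 0\right) \left(-5\right) = \left(-25\right) 8 \left(-5\right) = \left(-200\right) \left(-5\right) = 1000$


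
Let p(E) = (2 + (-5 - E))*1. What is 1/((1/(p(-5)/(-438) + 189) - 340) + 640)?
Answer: 41390/12417219 ≈ 0.0033333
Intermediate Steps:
p(E) = -3 - E (p(E) = (-3 - E)*1 = -3 - E)
1/((1/(p(-5)/(-438) + 189) - 340) + 640) = 1/((1/((-3 - 1*(-5))/(-438) + 189) - 340) + 640) = 1/((1/((-3 + 5)*(-1/438) + 189) - 340) + 640) = 1/((1/(2*(-1/438) + 189) - 340) + 640) = 1/((1/(-1/219 + 189) - 340) + 640) = 1/((1/(41390/219) - 340) + 640) = 1/((219/41390 - 340) + 640) = 1/(-14072381/41390 + 640) = 1/(12417219/41390) = 41390/12417219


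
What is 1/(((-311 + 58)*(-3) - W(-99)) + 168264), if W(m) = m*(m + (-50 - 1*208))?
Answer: 1/133680 ≈ 7.4806e-6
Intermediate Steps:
W(m) = m*(-258 + m) (W(m) = m*(m + (-50 - 208)) = m*(m - 258) = m*(-258 + m))
1/(((-311 + 58)*(-3) - W(-99)) + 168264) = 1/(((-311 + 58)*(-3) - (-99)*(-258 - 99)) + 168264) = 1/((-253*(-3) - (-99)*(-357)) + 168264) = 1/((759 - 1*35343) + 168264) = 1/((759 - 35343) + 168264) = 1/(-34584 + 168264) = 1/133680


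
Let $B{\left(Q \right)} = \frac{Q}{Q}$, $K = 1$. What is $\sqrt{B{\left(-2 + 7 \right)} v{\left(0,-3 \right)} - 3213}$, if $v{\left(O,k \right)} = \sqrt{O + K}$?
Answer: $2 i \sqrt{803} \approx 56.674 i$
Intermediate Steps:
$v{\left(O,k \right)} = \sqrt{1 + O}$ ($v{\left(O,k \right)} = \sqrt{O + 1} = \sqrt{1 + O}$)
$B{\left(Q \right)} = 1$
$\sqrt{B{\left(-2 + 7 \right)} v{\left(0,-3 \right)} - 3213} = \sqrt{1 \sqrt{1 + 0} - 3213} = \sqrt{1 \sqrt{1} - 3213} = \sqrt{1 \cdot 1 - 3213} = \sqrt{1 - 3213} = \sqrt{-3212} = 2 i \sqrt{803}$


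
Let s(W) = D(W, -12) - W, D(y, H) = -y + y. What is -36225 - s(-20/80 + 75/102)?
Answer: -2463267/68 ≈ -36225.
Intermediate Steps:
D(y, H) = 0
s(W) = -W (s(W) = 0 - W = -W)
-36225 - s(-20/80 + 75/102) = -36225 - (-1)*(-20/80 + 75/102) = -36225 - (-1)*(-20*1/80 + 75*(1/102)) = -36225 - (-1)*(-¼ + 25/34) = -36225 - (-1)*33/68 = -36225 - 1*(-33/68) = -36225 + 33/68 = -2463267/68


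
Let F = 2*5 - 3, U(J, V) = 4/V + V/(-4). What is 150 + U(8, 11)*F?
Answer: 5865/44 ≈ 133.30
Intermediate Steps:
U(J, V) = 4/V - V/4 (U(J, V) = 4/V + V*(-¼) = 4/V - V/4)
F = 7 (F = 10 - 3 = 7)
150 + U(8, 11)*F = 150 + (4/11 - ¼*11)*7 = 150 + (4*(1/11) - 11/4)*7 = 150 + (4/11 - 11/4)*7 = 150 - 105/44*7 = 150 - 735/44 = 5865/44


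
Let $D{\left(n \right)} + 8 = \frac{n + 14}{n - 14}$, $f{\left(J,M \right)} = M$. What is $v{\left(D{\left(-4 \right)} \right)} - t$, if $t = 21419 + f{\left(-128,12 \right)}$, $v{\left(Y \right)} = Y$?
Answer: $- \frac{192956}{9} \approx -21440.0$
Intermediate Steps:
$D{\left(n \right)} = -8 + \frac{14 + n}{-14 + n}$ ($D{\left(n \right)} = -8 + \frac{n + 14}{n - 14} = -8 + \frac{14 + n}{-14 + n}$)
$t = 21431$ ($t = 21419 + 12 = 21431$)
$v{\left(D{\left(-4 \right)} \right)} - t = \frac{7 \left(18 - -4\right)}{-14 - 4} - 21431 = \frac{7 \left(18 + 4\right)}{-18} - 21431 = 7 \left(- \frac{1}{18}\right) 22 - 21431 = - \frac{77}{9} - 21431 = - \frac{192956}{9}$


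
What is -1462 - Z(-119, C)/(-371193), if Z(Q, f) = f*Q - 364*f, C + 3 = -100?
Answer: -180878139/123731 ≈ -1461.9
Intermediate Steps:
C = -103 (C = -3 - 100 = -103)
Z(Q, f) = -364*f + Q*f (Z(Q, f) = Q*f - 364*f = -364*f + Q*f)
-1462 - Z(-119, C)/(-371193) = -1462 - (-103*(-364 - 119))/(-371193) = -1462 - (-103*(-483))*(-1)/371193 = -1462 - 49749*(-1)/371193 = -1462 - 1*(-16583/123731) = -1462 + 16583/123731 = -180878139/123731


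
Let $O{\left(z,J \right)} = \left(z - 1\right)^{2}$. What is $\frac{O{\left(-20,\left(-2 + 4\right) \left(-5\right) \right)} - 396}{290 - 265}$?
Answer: $\frac{9}{5} \approx 1.8$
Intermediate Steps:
$O{\left(z,J \right)} = \left(-1 + z\right)^{2}$
$\frac{O{\left(-20,\left(-2 + 4\right) \left(-5\right) \right)} - 396}{290 - 265} = \frac{\left(-1 - 20\right)^{2} - 396}{290 - 265} = \frac{\left(-21\right)^{2} - 396}{25} = \left(441 - 396\right) \frac{1}{25} = 45 \cdot \frac{1}{25} = \frac{9}{5}$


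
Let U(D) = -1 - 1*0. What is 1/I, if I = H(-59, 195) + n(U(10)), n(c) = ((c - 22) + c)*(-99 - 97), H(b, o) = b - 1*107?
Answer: 1/4538 ≈ 0.00022036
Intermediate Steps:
H(b, o) = -107 + b (H(b, o) = b - 107 = -107 + b)
U(D) = -1 (U(D) = -1 + 0 = -1)
n(c) = 4312 - 392*c (n(c) = ((-22 + c) + c)*(-196) = (-22 + 2*c)*(-196) = 4312 - 392*c)
I = 4538 (I = (-107 - 59) + (4312 - 392*(-1)) = -166 + (4312 + 392) = -166 + 4704 = 4538)
1/I = 1/4538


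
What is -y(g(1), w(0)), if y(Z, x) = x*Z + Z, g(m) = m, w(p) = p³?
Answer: -1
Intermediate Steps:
y(Z, x) = Z + Z*x (y(Z, x) = Z*x + Z = Z + Z*x)
-y(g(1), w(0)) = -(1 + 0³) = -(1 + 0) = -1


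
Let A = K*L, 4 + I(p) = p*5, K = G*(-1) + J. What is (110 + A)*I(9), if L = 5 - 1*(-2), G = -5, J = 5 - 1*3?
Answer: 6519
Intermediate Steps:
J = 2 (J = 5 - 3 = 2)
K = 7 (K = -5*(-1) + 2 = 5 + 2 = 7)
L = 7 (L = 5 + 2 = 7)
I(p) = -4 + 5*p (I(p) = -4 + p*5 = -4 + 5*p)
A = 49 (A = 7*7 = 49)
(110 + A)*I(9) = (110 + 49)*(-4 + 5*9) = 159*(-4 + 45) = 159*41 = 6519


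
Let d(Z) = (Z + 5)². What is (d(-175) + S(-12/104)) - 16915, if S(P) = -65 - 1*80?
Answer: 11840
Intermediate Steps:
S(P) = -145 (S(P) = -65 - 80 = -145)
d(Z) = (5 + Z)²
(d(-175) + S(-12/104)) - 16915 = ((5 - 175)² - 145) - 16915 = ((-170)² - 145) - 16915 = (28900 - 145) - 16915 = 28755 - 16915 = 11840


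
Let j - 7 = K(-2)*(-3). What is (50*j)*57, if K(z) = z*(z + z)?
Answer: -48450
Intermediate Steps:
K(z) = 2*z² (K(z) = z*(2*z) = 2*z²)
j = -17 (j = 7 + (2*(-2)²)*(-3) = 7 + (2*4)*(-3) = 7 + 8*(-3) = 7 - 24 = -17)
(50*j)*57 = (50*(-17))*57 = -850*57 = -48450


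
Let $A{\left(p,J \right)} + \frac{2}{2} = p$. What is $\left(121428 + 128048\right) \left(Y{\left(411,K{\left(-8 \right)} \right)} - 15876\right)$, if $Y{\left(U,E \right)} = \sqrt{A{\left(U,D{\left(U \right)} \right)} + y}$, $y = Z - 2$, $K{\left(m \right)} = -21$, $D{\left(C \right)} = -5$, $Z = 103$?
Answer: $-3960680976 + 249476 \sqrt{511} \approx -3.955 \cdot 10^{9}$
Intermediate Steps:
$A{\left(p,J \right)} = -1 + p$
$y = 101$ ($y = 103 - 2 = 101$)
$Y{\left(U,E \right)} = \sqrt{100 + U}$ ($Y{\left(U,E \right)} = \sqrt{\left(-1 + U\right) + 101} = \sqrt{100 + U}$)
$\left(121428 + 128048\right) \left(Y{\left(411,K{\left(-8 \right)} \right)} - 15876\right) = \left(121428 + 128048\right) \left(\sqrt{100 + 411} - 15876\right) = 249476 \left(\sqrt{511} - 15876\right) = 249476 \left(-15876 + \sqrt{511}\right) = -3960680976 + 249476 \sqrt{511}$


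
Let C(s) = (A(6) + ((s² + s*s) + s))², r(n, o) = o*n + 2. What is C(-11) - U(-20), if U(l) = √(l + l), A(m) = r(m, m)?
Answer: 72361 - 2*I*√10 ≈ 72361.0 - 6.3246*I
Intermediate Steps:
r(n, o) = 2 + n*o (r(n, o) = n*o + 2 = 2 + n*o)
A(m) = 2 + m² (A(m) = 2 + m*m = 2 + m²)
U(l) = √2*√l (U(l) = √(2*l) = √2*√l)
C(s) = (38 + s + 2*s²)² (C(s) = ((2 + 6²) + ((s² + s*s) + s))² = ((2 + 36) + ((s² + s²) + s))² = (38 + (2*s² + s))² = (38 + (s + 2*s²))² = (38 + s + 2*s²)²)
C(-11) - U(-20) = (38 - 11 + 2*(-11)²)² - √2*√(-20) = (38 - 11 + 2*121)² - √2*2*I*√5 = (38 - 11 + 242)² - 2*I*√10 = 269² - 2*I*√10 = 72361 - 2*I*√10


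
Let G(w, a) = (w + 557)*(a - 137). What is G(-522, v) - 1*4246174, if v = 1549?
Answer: -4196754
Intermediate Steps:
G(w, a) = (-137 + a)*(557 + w) (G(w, a) = (557 + w)*(-137 + a) = (-137 + a)*(557 + w))
G(-522, v) - 1*4246174 = (-76309 - 137*(-522) + 557*1549 + 1549*(-522)) - 1*4246174 = (-76309 + 71514 + 862793 - 808578) - 4246174 = 49420 - 4246174 = -4196754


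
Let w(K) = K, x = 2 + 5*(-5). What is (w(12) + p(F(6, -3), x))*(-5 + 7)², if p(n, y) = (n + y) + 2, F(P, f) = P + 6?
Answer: 12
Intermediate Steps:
F(P, f) = 6 + P
x = -23 (x = 2 - 25 = -23)
p(n, y) = 2 + n + y
(w(12) + p(F(6, -3), x))*(-5 + 7)² = (12 + (2 + (6 + 6) - 23))*(-5 + 7)² = (12 + (2 + 12 - 23))*2² = (12 - 9)*4 = 3*4 = 12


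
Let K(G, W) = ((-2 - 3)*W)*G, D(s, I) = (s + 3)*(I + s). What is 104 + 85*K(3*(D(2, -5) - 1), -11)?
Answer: -224296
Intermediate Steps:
D(s, I) = (3 + s)*(I + s)
K(G, W) = -5*G*W (K(G, W) = (-5*W)*G = -5*G*W)
104 + 85*K(3*(D(2, -5) - 1), -11) = 104 + 85*(-5*3*((2² + 3*(-5) + 3*2 - 5*2) - 1)*(-11)) = 104 + 85*(-5*3*((4 - 15 + 6 - 10) - 1)*(-11)) = 104 + 85*(-5*3*(-15 - 1)*(-11)) = 104 + 85*(-5*3*(-16)*(-11)) = 104 + 85*(-5*(-48)*(-11)) = 104 + 85*(-2640) = 104 - 224400 = -224296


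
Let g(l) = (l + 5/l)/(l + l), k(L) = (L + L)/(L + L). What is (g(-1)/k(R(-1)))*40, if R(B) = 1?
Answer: 120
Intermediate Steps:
k(L) = 1 (k(L) = (2*L)/((2*L)) = (2*L)*(1/(2*L)) = 1)
g(l) = (l + 5/l)/(2*l) (g(l) = (l + 5/l)/((2*l)) = (l + 5/l)*(1/(2*l)) = (l + 5/l)/(2*l))
(g(-1)/k(R(-1)))*40 = (((1/2)*(5 + (-1)**2)/(-1)**2)/1)*40 = (1*((1/2)*1*(5 + 1)))*40 = (1*((1/2)*1*6))*40 = (1*3)*40 = 3*40 = 120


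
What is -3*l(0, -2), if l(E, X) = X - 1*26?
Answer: 84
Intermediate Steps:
l(E, X) = -26 + X (l(E, X) = X - 26 = -26 + X)
-3*l(0, -2) = -3*(-26 - 2) = -3*(-28) = 84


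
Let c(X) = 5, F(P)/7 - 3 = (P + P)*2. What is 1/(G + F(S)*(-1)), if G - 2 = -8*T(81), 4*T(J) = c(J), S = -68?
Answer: 1/1875 ≈ 0.00053333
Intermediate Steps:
F(P) = 21 + 28*P (F(P) = 21 + 7*((P + P)*2) = 21 + 7*((2*P)*2) = 21 + 7*(4*P) = 21 + 28*P)
T(J) = 5/4 (T(J) = (¼)*5 = 5/4)
G = -8 (G = 2 - 8*5/4 = 2 - 10 = -8)
1/(G + F(S)*(-1)) = 1/(-8 + (21 + 28*(-68))*(-1)) = 1/(-8 + (21 - 1904)*(-1)) = 1/(-8 - 1883*(-1)) = 1/(-8 + 1883) = 1/1875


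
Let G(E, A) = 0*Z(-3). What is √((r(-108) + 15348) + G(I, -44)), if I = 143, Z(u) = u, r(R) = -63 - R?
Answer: √15393 ≈ 124.07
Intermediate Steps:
G(E, A) = 0 (G(E, A) = 0*(-3) = 0)
√((r(-108) + 15348) + G(I, -44)) = √(((-63 - 1*(-108)) + 15348) + 0) = √(((-63 + 108) + 15348) + 0) = √((45 + 15348) + 0) = √(15393 + 0) = √15393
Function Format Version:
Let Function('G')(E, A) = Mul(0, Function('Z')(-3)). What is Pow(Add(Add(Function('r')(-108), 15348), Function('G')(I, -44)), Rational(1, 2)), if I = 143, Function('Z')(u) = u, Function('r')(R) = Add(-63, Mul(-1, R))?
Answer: Pow(15393, Rational(1, 2)) ≈ 124.07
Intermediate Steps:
Function('G')(E, A) = 0 (Function('G')(E, A) = Mul(0, -3) = 0)
Pow(Add(Add(Function('r')(-108), 15348), Function('G')(I, -44)), Rational(1, 2)) = Pow(Add(Add(Add(-63, Mul(-1, -108)), 15348), 0), Rational(1, 2)) = Pow(Add(Add(Add(-63, 108), 15348), 0), Rational(1, 2)) = Pow(Add(Add(45, 15348), 0), Rational(1, 2)) = Pow(Add(15393, 0), Rational(1, 2)) = Pow(15393, Rational(1, 2))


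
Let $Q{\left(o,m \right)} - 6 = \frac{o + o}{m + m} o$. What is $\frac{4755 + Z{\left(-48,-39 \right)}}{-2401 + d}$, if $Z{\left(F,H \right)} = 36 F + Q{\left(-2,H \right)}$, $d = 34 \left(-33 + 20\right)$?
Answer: $- \frac{118283}{110877} \approx -1.0668$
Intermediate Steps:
$d = -442$ ($d = 34 \left(-13\right) = -442$)
$Q{\left(o,m \right)} = 6 + \frac{o^{2}}{m}$ ($Q{\left(o,m \right)} = 6 + \frac{o + o}{m + m} o = 6 + \frac{2 o}{2 m} o = 6 + 2 o \frac{1}{2 m} o = 6 + \frac{o}{m} o = 6 + \frac{o^{2}}{m}$)
$Z{\left(F,H \right)} = 6 + \frac{4}{H} + 36 F$ ($Z{\left(F,H \right)} = 36 F + \left(6 + \frac{\left(-2\right)^{2}}{H}\right) = 36 F + \left(6 + \frac{1}{H} 4\right) = 36 F + \left(6 + \frac{4}{H}\right) = 6 + \frac{4}{H} + 36 F$)
$\frac{4755 + Z{\left(-48,-39 \right)}}{-2401 + d} = \frac{4755 + \left(6 + \frac{4}{-39} + 36 \left(-48\right)\right)}{-2401 - 442} = \frac{4755 + \left(6 + 4 \left(- \frac{1}{39}\right) - 1728\right)}{-2843} = \left(4755 - \frac{67162}{39}\right) \left(- \frac{1}{2843}\right) = \frac{118283}{39} \left(- \frac{1}{2843}\right) = - \frac{118283}{110877}$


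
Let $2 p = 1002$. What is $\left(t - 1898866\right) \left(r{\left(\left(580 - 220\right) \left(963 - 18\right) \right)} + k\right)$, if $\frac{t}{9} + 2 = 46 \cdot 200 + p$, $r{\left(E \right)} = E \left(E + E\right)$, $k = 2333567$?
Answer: $-419333260757638025$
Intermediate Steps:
$p = 501$ ($p = \frac{1}{2} \cdot 1002 = 501$)
$r{\left(E \right)} = 2 E^{2}$ ($r{\left(E \right)} = E 2 E = 2 E^{2}$)
$t = 87291$ ($t = -18 + 9 \left(46 \cdot 200 + 501\right) = -18 + 9 \left(9200 + 501\right) = -18 + 9 \cdot 9701 = -18 + 87309 = 87291$)
$\left(t - 1898866\right) \left(r{\left(\left(580 - 220\right) \left(963 - 18\right) \right)} + k\right) = \left(87291 - 1898866\right) \left(2 \left(\left(580 - 220\right) \left(963 - 18\right)\right)^{2} + 2333567\right) = - 1811575 \left(2 \left(360 \cdot 945\right)^{2} + 2333567\right) = - 1811575 \left(2 \cdot 340200^{2} + 2333567\right) = - 1811575 \left(2 \cdot 115736040000 + 2333567\right) = - 1811575 \left(231472080000 + 2333567\right) = \left(-1811575\right) 231474413567 = -419333260757638025$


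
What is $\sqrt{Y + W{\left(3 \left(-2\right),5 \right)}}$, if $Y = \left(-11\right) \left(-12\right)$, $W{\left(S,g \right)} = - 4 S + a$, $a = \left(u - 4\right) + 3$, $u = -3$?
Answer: $2 \sqrt{38} \approx 12.329$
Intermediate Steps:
$a = -4$ ($a = \left(-3 - 4\right) + 3 = -7 + 3 = -4$)
$W{\left(S,g \right)} = -4 - 4 S$ ($W{\left(S,g \right)} = - 4 S - 4 = -4 - 4 S$)
$Y = 132$
$\sqrt{Y + W{\left(3 \left(-2\right),5 \right)}} = \sqrt{132 - \left(4 + 4 \cdot 3 \left(-2\right)\right)} = \sqrt{132 - -20} = \sqrt{132 + \left(-4 + 24\right)} = \sqrt{132 + 20} = \sqrt{152} = 2 \sqrt{38}$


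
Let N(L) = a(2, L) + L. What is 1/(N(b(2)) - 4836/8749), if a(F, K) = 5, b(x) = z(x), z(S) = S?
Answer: 673/4339 ≈ 0.15510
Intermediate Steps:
b(x) = x
N(L) = 5 + L
1/(N(b(2)) - 4836/8749) = 1/((5 + 2) - 4836/8749) = 1/(7 - 4836*1/8749) = 1/(7 - 372/673) = 1/(4339/673) = 673/4339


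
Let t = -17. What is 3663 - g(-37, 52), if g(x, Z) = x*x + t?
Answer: 2311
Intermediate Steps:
g(x, Z) = -17 + x**2 (g(x, Z) = x*x - 17 = x**2 - 17 = -17 + x**2)
3663 - g(-37, 52) = 3663 - (-17 + (-37)**2) = 3663 - (-17 + 1369) = 3663 - 1*1352 = 3663 - 1352 = 2311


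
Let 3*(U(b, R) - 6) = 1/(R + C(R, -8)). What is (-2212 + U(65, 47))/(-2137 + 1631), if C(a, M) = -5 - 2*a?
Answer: 344137/78936 ≈ 4.3597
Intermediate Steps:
U(b, R) = 6 + 1/(3*(-5 - R)) (U(b, R) = 6 + 1/(3*(R + (-5 - 2*R))) = 6 + 1/(3*(-5 - R)))
(-2212 + U(65, 47))/(-2137 + 1631) = (-2212 + (89 + 18*47)/(3*(5 + 47)))/(-2137 + 1631) = (-2212 + (1/3)*(89 + 846)/52)/(-506) = (-2212 + (1/3)*(1/52)*935)*(-1/506) = (-2212 + 935/156)*(-1/506) = -344137/156*(-1/506) = 344137/78936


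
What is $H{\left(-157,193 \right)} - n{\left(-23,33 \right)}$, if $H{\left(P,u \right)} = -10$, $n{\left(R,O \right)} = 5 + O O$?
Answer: $-1104$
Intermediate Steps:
$n{\left(R,O \right)} = 5 + O^{2}$
$H{\left(-157,193 \right)} - n{\left(-23,33 \right)} = -10 - \left(5 + 33^{2}\right) = -10 - \left(5 + 1089\right) = -10 - 1094 = -1104$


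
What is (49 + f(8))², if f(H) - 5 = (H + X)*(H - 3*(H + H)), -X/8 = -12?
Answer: 16859236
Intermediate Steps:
X = 96 (X = -8*(-12) = 96)
f(H) = 5 - 5*H*(96 + H) (f(H) = 5 + (H + 96)*(H - 3*(H + H)) = 5 + (96 + H)*(H - 6*H) = 5 + (96 + H)*(-5*H) = 5 - 5*H*(96 + H))
(49 + f(8))² = (49 + (5 - 480*8 - 5*8²))² = (49 + (5 - 3840 - 5*64))² = (49 + (5 - 3840 - 320))² = (49 - 4155)² = (-4106)² = 16859236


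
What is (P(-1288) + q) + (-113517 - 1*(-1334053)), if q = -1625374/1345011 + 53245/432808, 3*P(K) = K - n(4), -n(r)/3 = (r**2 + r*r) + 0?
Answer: 236760181953721213/194043840296 ≈ 1.2201e+6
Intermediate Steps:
n(r) = -6*r**2 (n(r) = -3*((r**2 + r*r) + 0) = -3*((r**2 + r**2) + 0) = -3*(2*r**2 + 0) = -6*r**2)
P(K) = 32 + K/3 (P(K) = (K - (-6)*4**2)/3 = (K - (-6)*16)/3 = (K - 1*(-96))/3 = (K + 96)/3 = (96 + K)/3 = 32 + K/3)
q = -631859759497/582131520888 (q = -1625374*1/1345011 + 53245*(1/432808) = -1625374/1345011 + 53245/432808 = -631859759497/582131520888 ≈ -1.0854)
(P(-1288) + q) + (-113517 - 1*(-1334053)) = ((32 + (1/3)*(-1288)) - 631859759497/582131520888) + (-113517 - 1*(-1334053)) = ((32 - 1288/3) - 631859759497/582131520888) + (-113517 + 1334053) = (-1192/3 - 631859759497/582131520888) + 1220536 = -77310705797443/194043840296 + 1220536 = 236760181953721213/194043840296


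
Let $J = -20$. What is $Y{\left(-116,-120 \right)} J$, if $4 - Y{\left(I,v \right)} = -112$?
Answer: $-2320$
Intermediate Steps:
$Y{\left(I,v \right)} = 116$ ($Y{\left(I,v \right)} = 4 - -112 = 4 + 112 = 116$)
$Y{\left(-116,-120 \right)} J = 116 \left(-20\right) = -2320$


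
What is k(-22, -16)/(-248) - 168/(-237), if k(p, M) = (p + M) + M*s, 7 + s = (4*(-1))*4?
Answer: -6091/9796 ≈ -0.62178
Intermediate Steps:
s = -23 (s = -7 + (4*(-1))*4 = -7 - 4*4 = -7 - 16 = -23)
k(p, M) = p - 22*M (k(p, M) = (p + M) + M*(-23) = (M + p) - 23*M = p - 22*M)
k(-22, -16)/(-248) - 168/(-237) = (-22 - 22*(-16))/(-248) - 168/(-237) = (-22 + 352)*(-1/248) - 168*(-1/237) = 330*(-1/248) + 56/79 = -165/124 + 56/79 = -6091/9796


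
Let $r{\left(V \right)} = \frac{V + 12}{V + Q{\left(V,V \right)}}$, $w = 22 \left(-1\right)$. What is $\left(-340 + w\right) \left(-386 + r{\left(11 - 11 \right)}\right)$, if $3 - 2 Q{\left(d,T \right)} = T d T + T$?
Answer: $136836$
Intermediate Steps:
$Q{\left(d,T \right)} = \frac{3}{2} - \frac{T}{2} - \frac{d T^{2}}{2}$ ($Q{\left(d,T \right)} = \frac{3}{2} - \frac{T d T + T}{2} = \frac{3}{2} - \frac{d T^{2} + T}{2} = \frac{3}{2} - \frac{T + d T^{2}}{2} = \frac{3}{2} - \left(\frac{T}{2} + \frac{d T^{2}}{2}\right) = \frac{3}{2} - \frac{T}{2} - \frac{d T^{2}}{2}$)
$w = -22$
$r{\left(V \right)} = \frac{12 + V}{\frac{3}{2} + \frac{V}{2} - \frac{V^{3}}{2}}$ ($r{\left(V \right)} = \frac{V + 12}{V - \left(- \frac{3}{2} + \frac{V}{2} + \frac{V V^{2}}{2}\right)} = \frac{12 + V}{V - \left(- \frac{3}{2} + \frac{V}{2} + \frac{V^{3}}{2}\right)} = \frac{12 + V}{\frac{3}{2} + \frac{V}{2} - \frac{V^{3}}{2}}$)
$\left(-340 + w\right) \left(-386 + r{\left(11 - 11 \right)}\right) = \left(-340 - 22\right) \left(-386 + \frac{2 \left(12 + \left(11 - 11\right)\right)}{3 + \left(11 - 11\right) - \left(11 - 11\right)^{3}}\right) = - 362 \left(-386 + \frac{2 \left(12 + \left(11 - 11\right)\right)}{3 + \left(11 - 11\right) - \left(11 - 11\right)^{3}}\right) = - 362 \left(-386 + \frac{2 \left(12 + 0\right)}{3 + 0 - 0^{3}}\right) = - 362 \left(-386 + 2 \frac{1}{3 + 0 - 0} \cdot 12\right) = - 362 \left(-386 + 2 \frac{1}{3 + 0 + 0} \cdot 12\right) = - 362 \left(-386 + 2 \cdot \frac{1}{3} \cdot 12\right) = - 362 \left(-386 + 8\right) = \left(-362\right) \left(-378\right) = 136836$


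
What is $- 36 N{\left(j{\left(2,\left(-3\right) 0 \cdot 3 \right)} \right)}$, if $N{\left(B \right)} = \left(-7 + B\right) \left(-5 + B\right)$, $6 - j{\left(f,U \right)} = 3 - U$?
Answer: $-288$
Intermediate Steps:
$j{\left(f,U \right)} = 3 + U$ ($j{\left(f,U \right)} = 6 - \left(3 - U\right) = 6 + \left(-3 + U\right) = 3 + U$)
$- 36 N{\left(j{\left(2,\left(-3\right) 0 \cdot 3 \right)} \right)} = - 36 \left(35 + \left(3 + \left(-3\right) 0 \cdot 3\right)^{2} - 12 \left(3 + \left(-3\right) 0 \cdot 3\right)\right) = - 36 \left(35 + \left(3 + 0 \cdot 3\right)^{2} - 12 \left(3 + 0 \cdot 3\right)\right) = - 36 \left(35 + \left(3 + 0\right)^{2} - 12 \left(3 + 0\right)\right) = - 36 \left(35 + 3^{2} - 36\right) = - 36 \left(35 + 9 - 36\right) = \left(-36\right) 8 = -288$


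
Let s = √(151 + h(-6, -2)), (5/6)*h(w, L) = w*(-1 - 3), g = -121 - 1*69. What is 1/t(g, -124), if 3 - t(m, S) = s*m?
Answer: -3/6490771 + 38*√4495/6490771 ≈ 0.00039205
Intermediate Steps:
g = -190 (g = -121 - 69 = -190)
h(w, L) = -24*w/5 (h(w, L) = 6*(w*(-1 - 3))/5 = 6*(w*(-4))/5 = 6*(-4*w)/5 = -24*w/5)
s = √4495/5 (s = √(151 - 24/5*(-6)) = √(151 + 144/5) = √(899/5) = √4495/5 ≈ 13.409)
t(m, S) = 3 - m*√4495/5 (t(m, S) = 3 - √4495/5*m = 3 - m*√4495/5)
1/t(g, -124) = 1/(3 - ⅕*(-190)*√4495) = 1/(3 + 38*√4495)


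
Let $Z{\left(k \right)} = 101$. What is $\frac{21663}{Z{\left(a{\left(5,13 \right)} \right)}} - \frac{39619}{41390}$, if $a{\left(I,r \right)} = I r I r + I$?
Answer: $\frac{892630051}{4180390} \approx 213.53$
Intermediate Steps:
$a{\left(I,r \right)} = I + I^{2} r^{2}$ ($a{\left(I,r \right)} = r I^{2} r + I = I^{2} r^{2} + I = I + I^{2} r^{2}$)
$\frac{21663}{Z{\left(a{\left(5,13 \right)} \right)}} - \frac{39619}{41390} = \frac{21663}{101} - \frac{39619}{41390} = \frac{892630051}{4180390}$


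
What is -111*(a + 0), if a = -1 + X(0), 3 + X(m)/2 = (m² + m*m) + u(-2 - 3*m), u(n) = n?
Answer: 1221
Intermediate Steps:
X(m) = -10 - 6*m + 4*m² (X(m) = -6 + 2*((m² + m*m) + (-2 - 3*m)) = -6 + 2*((m² + m²) + (-2 - 3*m)) = -6 + 2*(2*m² + (-2 - 3*m)) = -6 + 2*(-2 - 3*m + 2*m²) = -6 + (-4 - 6*m + 4*m²) = -10 - 6*m + 4*m²)
a = -11 (a = -1 + (-10 - 6*0 + 4*0²) = -1 + (-10 + 0 + 4*0) = -1 + (-10 + 0 + 0) = -1 - 10 = -11)
-111*(a + 0) = -111*(-11 + 0) = -111*(-11) = 1221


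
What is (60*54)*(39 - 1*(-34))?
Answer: 236520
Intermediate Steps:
(60*54)*(39 - 1*(-34)) = 3240*(39 + 34) = 3240*73 = 236520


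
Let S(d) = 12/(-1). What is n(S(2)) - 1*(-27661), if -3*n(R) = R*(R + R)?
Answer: 27565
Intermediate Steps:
S(d) = -12 (S(d) = 12*(-1) = -12)
n(R) = -2*R²/3 (n(R) = -R*(R + R)/3 = -R*2*R/3 = -2*R²/3)
n(S(2)) - 1*(-27661) = -⅔*(-12)² - 1*(-27661) = -⅔*144 + 27661 = -96 + 27661 = 27565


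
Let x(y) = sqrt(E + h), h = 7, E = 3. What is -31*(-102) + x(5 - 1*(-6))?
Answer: 3162 + sqrt(10) ≈ 3165.2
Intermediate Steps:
x(y) = sqrt(10) (x(y) = sqrt(3 + 7) = sqrt(10))
-31*(-102) + x(5 - 1*(-6)) = -31*(-102) + sqrt(10) = 3162 + sqrt(10)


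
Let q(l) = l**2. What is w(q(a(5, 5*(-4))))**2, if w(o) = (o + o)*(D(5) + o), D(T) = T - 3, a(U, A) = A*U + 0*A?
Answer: 40016001600000000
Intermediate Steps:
a(U, A) = A*U (a(U, A) = A*U + 0 = A*U)
D(T) = -3 + T
w(o) = 2*o*(2 + o) (w(o) = (o + o)*((-3 + 5) + o) = (2*o)*(2 + o) = 2*o*(2 + o))
w(q(a(5, 5*(-4))))**2 = (2*((5*(-4))*5)**2*(2 + ((5*(-4))*5)**2))**2 = (2*(-20*5)**2*(2 + (-20*5)**2))**2 = (2*(-100)**2*(2 + (-100)**2))**2 = (2*10000*(2 + 10000))**2 = (2*10000*10002)**2 = 200040000**2 = 40016001600000000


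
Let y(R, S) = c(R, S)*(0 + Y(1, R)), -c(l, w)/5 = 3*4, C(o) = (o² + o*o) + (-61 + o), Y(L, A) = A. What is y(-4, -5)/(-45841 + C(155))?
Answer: 240/2303 ≈ 0.10421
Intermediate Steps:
C(o) = -61 + o + 2*o² (C(o) = (o² + o²) + (-61 + o) = 2*o² + (-61 + o) = -61 + o + 2*o²)
c(l, w) = -60 (c(l, w) = -15*4 = -5*12 = -60)
y(R, S) = -60*R (y(R, S) = -60*(0 + R) = -60*R)
y(-4, -5)/(-45841 + C(155)) = (-60*(-4))/(-45841 + (-61 + 155 + 2*155²)) = 240/(-45841 + (-61 + 155 + 2*24025)) = 240/(-45841 + (-61 + 155 + 48050)) = 240/(-45841 + 48144) = 240/2303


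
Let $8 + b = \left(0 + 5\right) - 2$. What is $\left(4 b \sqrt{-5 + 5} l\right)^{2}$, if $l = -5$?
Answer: $0$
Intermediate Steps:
$b = -5$ ($b = -8 + \left(\left(0 + 5\right) - 2\right) = -8 + \left(5 - 2\right) = -8 + 3 = -5$)
$\left(4 b \sqrt{-5 + 5} l\right)^{2} = \left(4 \left(-5\right) \sqrt{-5 + 5} \left(-5\right)\right)^{2} = \left(- 20 \sqrt{0} \left(-5\right)\right)^{2} = \left(- 20 \cdot 0 \left(-5\right)\right)^{2} = \left(\left(-20\right) 0\right)^{2} = 0^{2} = 0$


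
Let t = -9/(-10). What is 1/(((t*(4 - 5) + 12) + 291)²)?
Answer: 100/9126441 ≈ 1.0957e-5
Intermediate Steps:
t = 9/10 (t = -9*(-⅒) = 9/10 ≈ 0.90000)
1/(((t*(4 - 5) + 12) + 291)²) = 1/(((9*(4 - 5)/10 + 12) + 291)²) = 1/((((9/10)*(-1) + 12) + 291)²) = 1/(((-9/10 + 12) + 291)²) = 1/((111/10 + 291)²) = 1/((3021/10)²) = 1/(9126441/100) = 100/9126441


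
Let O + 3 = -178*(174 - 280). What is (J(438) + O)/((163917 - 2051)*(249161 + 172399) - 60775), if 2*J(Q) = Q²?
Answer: 114787/68236170185 ≈ 1.6822e-6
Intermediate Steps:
J(Q) = Q²/2
O = 18865 (O = -3 - 178*(174 - 280) = -3 - 178*(-106) = -3 + 18868 = 18865)
(J(438) + O)/((163917 - 2051)*(249161 + 172399) - 60775) = ((½)*438² + 18865)/((163917 - 2051)*(249161 + 172399) - 60775) = ((½)*191844 + 18865)/(161866*421560 - 60775) = (95922 + 18865)/(68236230960 - 60775) = 114787/68236170185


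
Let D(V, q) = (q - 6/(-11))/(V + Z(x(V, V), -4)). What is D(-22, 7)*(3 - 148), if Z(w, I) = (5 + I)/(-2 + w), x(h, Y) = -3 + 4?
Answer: 12035/253 ≈ 47.569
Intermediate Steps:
x(h, Y) = 1
Z(w, I) = (5 + I)/(-2 + w)
D(V, q) = (6/11 + q)/(-1 + V) (D(V, q) = (q - 6/(-11))/(V + (5 - 4)/(-2 + 1)) = (q - 6*(-1/11))/(V + 1/(-1)) = (q + 6/11)/(V - 1*1) = (6/11 + q)/(V - 1) = (6/11 + q)/(-1 + V))
D(-22, 7)*(3 - 148) = ((6/11 + 7)/(-1 - 22))*(3 - 148) = ((83/11)/(-23))*(-145) = -1/23*83/11*(-145) = -83/253*(-145) = 12035/253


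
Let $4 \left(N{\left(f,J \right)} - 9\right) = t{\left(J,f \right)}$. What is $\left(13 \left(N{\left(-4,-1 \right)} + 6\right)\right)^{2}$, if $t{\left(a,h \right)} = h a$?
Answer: $43264$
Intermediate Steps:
$t{\left(a,h \right)} = a h$
$N{\left(f,J \right)} = 9 + \frac{J f}{4}$
$\left(13 \left(N{\left(-4,-1 \right)} + 6\right)\right)^{2} = \left(13 \left(\left(9 + \frac{1}{4} \left(-1\right) \left(-4\right)\right) + 6\right)\right)^{2} = \left(13 \left(\left(9 + 1\right) + 6\right)\right)^{2} = \left(13 \left(10 + 6\right)\right)^{2} = \left(13 \cdot 16\right)^{2} = 208^{2} = 43264$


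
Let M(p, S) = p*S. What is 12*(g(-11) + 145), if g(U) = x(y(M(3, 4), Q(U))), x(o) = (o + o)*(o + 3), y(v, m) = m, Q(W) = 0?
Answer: 1740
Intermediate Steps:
M(p, S) = S*p
x(o) = 2*o*(3 + o) (x(o) = (2*o)*(3 + o) = 2*o*(3 + o))
g(U) = 0 (g(U) = 2*0*(3 + 0) = 2*0*3 = 0)
12*(g(-11) + 145) = 12*(0 + 145) = 12*145 = 1740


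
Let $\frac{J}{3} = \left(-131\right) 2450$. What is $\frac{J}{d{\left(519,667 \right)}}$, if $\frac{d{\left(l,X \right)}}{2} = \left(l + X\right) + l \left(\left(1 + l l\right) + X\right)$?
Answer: $- \frac{68775}{20020891} \approx -0.0034352$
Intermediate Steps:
$d{\left(l,X \right)} = 2 X + 2 l + 2 l \left(1 + X + l^{2}\right)$ ($d{\left(l,X \right)} = 2 \left(\left(l + X\right) + l \left(\left(1 + l l\right) + X\right)\right) = 2 \left(\left(X + l\right) + l \left(\left(1 + l^{2}\right) + X\right)\right) = 2 \left(\left(X + l\right) + l \left(1 + X + l^{2}\right)\right) = 2 \left(X + l + l \left(1 + X + l^{2}\right)\right) = 2 X + 2 l + 2 l \left(1 + X + l^{2}\right)$)
$J = -962850$ ($J = 3 \left(\left(-131\right) 2450\right) = 3 \left(-320950\right) = -962850$)
$\frac{J}{d{\left(519,667 \right)}} = - \frac{962850}{2 \cdot 667 + 2 \cdot 519^{3} + 4 \cdot 519 + 2 \cdot 667 \cdot 519} = - \frac{962850}{1334 + 2 \cdot 139798359 + 2076 + 692346} = - \frac{962850}{1334 + 279596718 + 2076 + 692346} = - \frac{962850}{280292474} = \left(-962850\right) \frac{1}{280292474} = - \frac{68775}{20020891}$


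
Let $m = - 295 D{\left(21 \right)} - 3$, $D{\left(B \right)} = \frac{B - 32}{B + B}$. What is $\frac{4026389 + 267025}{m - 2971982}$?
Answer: $- \frac{180323388}{124820125} \approx -1.4447$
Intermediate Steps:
$D{\left(B \right)} = \frac{-32 + B}{2 B}$
$m = \frac{3119}{42}$ ($m = - 295 \frac{-32 + 21}{2 \cdot 21} - 3 = - 295 \cdot \frac{1}{2} \cdot \frac{1}{21} \left(-11\right) - 3 = \left(-295\right) \left(- \frac{11}{42}\right) - 3 = \frac{3245}{42} - 3 = \frac{3119}{42} \approx 74.262$)
$\frac{4026389 + 267025}{m - 2971982} = \frac{4026389 + 267025}{\frac{3119}{42} - 2971982} = \frac{4293414}{- \frac{124820125}{42}} = 4293414 \left(- \frac{42}{124820125}\right) = - \frac{180323388}{124820125}$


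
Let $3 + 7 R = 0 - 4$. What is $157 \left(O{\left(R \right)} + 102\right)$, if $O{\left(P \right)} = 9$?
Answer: $17427$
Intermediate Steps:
$R = -1$ ($R = - \frac{3}{7} + \frac{0 - 4}{7} = - \frac{3}{7} + \frac{1}{7} \left(-4\right) = - \frac{3}{7} - \frac{4}{7} = -1$)
$157 \left(O{\left(R \right)} + 102\right) = 157 \left(9 + 102\right) = 157 \cdot 111 = 17427$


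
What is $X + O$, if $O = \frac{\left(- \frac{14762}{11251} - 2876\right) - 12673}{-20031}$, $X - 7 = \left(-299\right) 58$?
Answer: $- \frac{3906592862074}{225368781} \approx -17334.0$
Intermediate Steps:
$X = -17335$ ($X = 7 - 17342 = -17335$)
$O = \frac{174956561}{225368781}$ ($O = \left(\left(\left(-14762\right) \frac{1}{11251} - 2876\right) - 12673\right) \left(- \frac{1}{20031}\right) = \left(\left(- \frac{14762}{11251} - 2876\right) - 12673\right) \left(- \frac{1}{20031}\right) = \left(- \frac{32372638}{11251} - 12673\right) \left(- \frac{1}{20031}\right) = \left(- \frac{174956561}{11251}\right) \left(- \frac{1}{20031}\right) = \frac{174956561}{225368781} \approx 0.77631$)
$X + O = -17335 + \frac{174956561}{225368781} = - \frac{3906592862074}{225368781}$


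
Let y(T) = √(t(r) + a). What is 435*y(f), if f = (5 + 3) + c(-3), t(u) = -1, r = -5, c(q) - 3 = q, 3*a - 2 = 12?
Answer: 145*√33 ≈ 832.96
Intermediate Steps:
a = 14/3 (a = ⅔ + (⅓)*12 = ⅔ + 4 = 14/3 ≈ 4.6667)
c(q) = 3 + q
f = 8 (f = (5 + 3) + (3 - 3) = 8 + 0 = 8)
y(T) = √33/3 (y(T) = √(-1 + 14/3) = √(11/3) = √33/3)
435*y(f) = 435*(√33/3) = 145*√33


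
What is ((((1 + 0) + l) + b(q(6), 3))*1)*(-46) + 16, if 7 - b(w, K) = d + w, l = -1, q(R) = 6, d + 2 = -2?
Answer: -214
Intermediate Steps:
d = -4 (d = -2 - 2 = -4)
b(w, K) = 11 - w (b(w, K) = 7 - (-4 + w) = 7 + (4 - w) = 11 - w)
((((1 + 0) + l) + b(q(6), 3))*1)*(-46) + 16 = ((((1 + 0) - 1) + (11 - 1*6))*1)*(-46) + 16 = (((1 - 1) + (11 - 6))*1)*(-46) + 16 = ((0 + 5)*1)*(-46) + 16 = (5*1)*(-46) + 16 = 5*(-46) + 16 = -230 + 16 = -214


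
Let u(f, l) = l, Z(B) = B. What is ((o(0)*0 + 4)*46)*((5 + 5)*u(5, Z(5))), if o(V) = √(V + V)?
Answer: 9200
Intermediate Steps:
o(V) = √2*√V (o(V) = √(2*V) = √2*√V)
((o(0)*0 + 4)*46)*((5 + 5)*u(5, Z(5))) = (((√2*√0)*0 + 4)*46)*((5 + 5)*5) = (((√2*0)*0 + 4)*46)*(10*5) = ((0*0 + 4)*46)*50 = ((0 + 4)*46)*50 = (4*46)*50 = 184*50 = 9200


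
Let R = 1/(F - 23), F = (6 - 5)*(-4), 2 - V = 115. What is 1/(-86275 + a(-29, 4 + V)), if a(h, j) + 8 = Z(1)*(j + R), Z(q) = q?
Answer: -27/2332585 ≈ -1.1575e-5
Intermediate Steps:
V = -113 (V = 2 - 1*115 = 2 - 115 = -113)
F = -4 (F = 1*(-4) = -4)
R = -1/27 (R = 1/(-4 - 23) = 1/(-27) = -1/27 ≈ -0.037037)
a(h, j) = -217/27 + j (a(h, j) = -8 + 1*(j - 1/27) = -8 + 1*(-1/27 + j) = -8 + (-1/27 + j) = -217/27 + j)
1/(-86275 + a(-29, 4 + V)) = 1/(-86275 + (-217/27 + (4 - 113))) = 1/(-86275 + (-217/27 - 109)) = 1/(-86275 - 3160/27) = 1/(-2332585/27) = -27/2332585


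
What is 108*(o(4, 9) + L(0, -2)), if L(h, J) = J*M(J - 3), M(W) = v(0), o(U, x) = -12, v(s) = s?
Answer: -1296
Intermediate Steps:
M(W) = 0
L(h, J) = 0 (L(h, J) = J*0 = 0)
108*(o(4, 9) + L(0, -2)) = 108*(-12 + 0) = 108*(-12) = -1296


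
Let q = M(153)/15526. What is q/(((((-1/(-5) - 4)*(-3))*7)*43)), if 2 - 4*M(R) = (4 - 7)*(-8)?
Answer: -55/532759164 ≈ -1.0324e-7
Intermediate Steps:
M(R) = -11/2 (M(R) = 1/2 - (4 - 7)*(-8)/4 = 1/2 - (-3)*(-8)/4 = 1/2 - 1/4*24 = 1/2 - 6 = -11/2)
q = -11/31052 (q = -11/2/15526 = -11/2*1/15526 = -11/31052 ≈ -0.00035424)
q/(((((-1/(-5) - 4)*(-3))*7)*43)) = -11*(-1/(903*(-1/(-5) - 4)))/31052 = -11*(-1/(903*(-1*(-1/5) - 4)))/31052 = -11*(-1/(903*(1/5 - 4)))/31052 = -11/(31052*((-19/5*(-3)*7)*43)) = -11/(31052*(((57/5)*7)*43)) = -11/(31052*((399/5)*43)) = -11/(31052*17157/5) = -11/31052*5/17157 = -55/532759164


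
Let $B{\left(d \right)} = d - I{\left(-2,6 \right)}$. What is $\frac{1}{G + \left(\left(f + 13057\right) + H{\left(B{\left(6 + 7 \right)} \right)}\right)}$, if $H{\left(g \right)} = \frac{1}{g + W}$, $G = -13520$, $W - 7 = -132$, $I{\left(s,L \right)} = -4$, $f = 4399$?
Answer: $\frac{108}{425087} \approx 0.00025407$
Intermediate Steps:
$W = -125$ ($W = 7 - 132 = -125$)
$B{\left(d \right)} = 4 + d$ ($B{\left(d \right)} = d - -4 = d + 4 = 4 + d$)
$H{\left(g \right)} = \frac{1}{-125 + g}$ ($H{\left(g \right)} = \frac{1}{g - 125} = \frac{1}{-125 + g}$)
$\frac{1}{G + \left(\left(f + 13057\right) + H{\left(B{\left(6 + 7 \right)} \right)}\right)} = \frac{1}{-13520 + \left(\left(4399 + 13057\right) + \frac{1}{-125 + \left(4 + \left(6 + 7\right)\right)}\right)} = \frac{1}{-13520 + \left(17456 + \frac{1}{-125 + \left(4 + 13\right)}\right)} = \frac{1}{-13520 + \left(17456 + \frac{1}{-125 + 17}\right)} = \frac{1}{-13520 + \left(17456 + \frac{1}{-108}\right)} = \frac{1}{-13520 + \left(17456 - \frac{1}{108}\right)} = \frac{1}{-13520 + \frac{1885247}{108}} = \frac{1}{\frac{425087}{108}} = \frac{108}{425087}$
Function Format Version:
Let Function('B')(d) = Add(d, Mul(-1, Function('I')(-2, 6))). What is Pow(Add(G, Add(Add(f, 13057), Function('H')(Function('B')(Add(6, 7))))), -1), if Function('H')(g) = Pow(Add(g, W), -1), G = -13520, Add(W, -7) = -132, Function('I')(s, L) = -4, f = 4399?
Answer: Rational(108, 425087) ≈ 0.00025407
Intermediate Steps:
W = -125 (W = Add(7, -132) = -125)
Function('B')(d) = Add(4, d) (Function('B')(d) = Add(d, Mul(-1, -4)) = Add(d, 4) = Add(4, d))
Function('H')(g) = Pow(Add(-125, g), -1) (Function('H')(g) = Pow(Add(g, -125), -1) = Pow(Add(-125, g), -1))
Pow(Add(G, Add(Add(f, 13057), Function('H')(Function('B')(Add(6, 7))))), -1) = Pow(Add(-13520, Add(Add(4399, 13057), Pow(Add(-125, Add(4, Add(6, 7))), -1))), -1) = Pow(Add(-13520, Add(17456, Pow(Add(-125, Add(4, 13)), -1))), -1) = Pow(Add(-13520, Add(17456, Pow(Add(-125, 17), -1))), -1) = Pow(Add(-13520, Add(17456, Pow(-108, -1))), -1) = Pow(Add(-13520, Add(17456, Rational(-1, 108))), -1) = Pow(Add(-13520, Rational(1885247, 108)), -1) = Pow(Rational(425087, 108), -1) = Rational(108, 425087)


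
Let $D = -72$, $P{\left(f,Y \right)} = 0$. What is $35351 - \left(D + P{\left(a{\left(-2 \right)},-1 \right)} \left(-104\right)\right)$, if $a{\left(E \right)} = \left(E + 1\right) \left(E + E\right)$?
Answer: $35423$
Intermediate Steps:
$a{\left(E \right)} = 2 E \left(1 + E\right)$ ($a{\left(E \right)} = \left(1 + E\right) 2 E = 2 E \left(1 + E\right)$)
$35351 - \left(D + P{\left(a{\left(-2 \right)},-1 \right)} \left(-104\right)\right) = 35351 - \left(-72 + 0 \left(-104\right)\right) = 35351 - \left(-72 + 0\right) = 35351 - -72 = 35351 + 72 = 35423$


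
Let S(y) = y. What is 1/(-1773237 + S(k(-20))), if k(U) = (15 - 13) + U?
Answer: -1/1773255 ≈ -5.6393e-7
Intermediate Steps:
k(U) = 2 + U
1/(-1773237 + S(k(-20))) = 1/(-1773237 + (2 - 20)) = 1/(-1773237 - 18) = 1/(-1773255) = -1/1773255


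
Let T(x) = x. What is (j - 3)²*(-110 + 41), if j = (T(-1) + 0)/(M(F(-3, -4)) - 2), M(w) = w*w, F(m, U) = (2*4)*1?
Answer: -2412861/3844 ≈ -627.70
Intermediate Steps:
F(m, U) = 8 (F(m, U) = 8*1 = 8)
M(w) = w²
j = -1/62 (j = (-1 + 0)/(8² - 2) = -1/(64 - 2) = -1/62 ≈ -0.016129)
(j - 3)²*(-110 + 41) = (-1/62 - 3)²*(-110 + 41) = (-187/62)²*(-69) = (34969/3844)*(-69) = -2412861/3844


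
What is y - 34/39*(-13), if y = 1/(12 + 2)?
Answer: 479/42 ≈ 11.405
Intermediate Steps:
y = 1/14 ≈ 0.071429
y - 34/39*(-13) = 1/14 - 34/39*(-13) = 1/14 + 34/3 = 479/42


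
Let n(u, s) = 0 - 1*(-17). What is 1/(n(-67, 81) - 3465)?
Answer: -1/3448 ≈ -0.00029002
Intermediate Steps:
n(u, s) = 17 (n(u, s) = 0 + 17 = 17)
1/(n(-67, 81) - 3465) = 1/(17 - 3465) = 1/(-3448) = -1/3448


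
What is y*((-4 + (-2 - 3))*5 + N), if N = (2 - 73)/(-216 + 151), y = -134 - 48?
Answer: 39956/5 ≈ 7991.2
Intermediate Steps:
y = -182
N = 71/65 (N = -71/(-65) = -71*(-1/65) = 71/65 ≈ 1.0923)
y*((-4 + (-2 - 3))*5 + N) = -182*((-4 + (-2 - 3))*5 + 71/65) = -182*((-4 - 5)*5 + 71/65) = -182*(-9*5 + 71/65) = -182*(-45 + 71/65) = -182*(-2854/65) = 39956/5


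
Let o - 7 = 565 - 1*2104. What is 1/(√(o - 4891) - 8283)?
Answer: -2761/22871504 - I*√6423/68614512 ≈ -0.00012072 - 1.168e-6*I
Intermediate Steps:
o = -1532 (o = 7 + (565 - 1*2104) = 7 + (565 - 2104) = 7 - 1539 = -1532)
1/(√(o - 4891) - 8283) = 1/(√(-1532 - 4891) - 8283) = 1/(√(-6423) - 8283) = 1/(I*√6423 - 8283) = 1/(-8283 + I*√6423)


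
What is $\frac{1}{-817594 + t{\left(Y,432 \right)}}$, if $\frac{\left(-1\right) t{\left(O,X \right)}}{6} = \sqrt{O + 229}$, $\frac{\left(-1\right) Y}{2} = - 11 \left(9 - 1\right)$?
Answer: $- \frac{408797}{334229967128} + \frac{27 \sqrt{5}}{334229967128} \approx -1.2229 \cdot 10^{-6}$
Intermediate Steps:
$Y = 176$ ($Y = - 2 \left(- 11 \left(9 - 1\right)\right) = - 2 \left(\left(-11\right) 8\right) = \left(-2\right) \left(-88\right) = 176$)
$t{\left(O,X \right)} = - 6 \sqrt{229 + O}$ ($t{\left(O,X \right)} = - 6 \sqrt{O + 229} = - 6 \sqrt{229 + O}$)
$\frac{1}{-817594 + t{\left(Y,432 \right)}} = \frac{1}{-817594 - 6 \sqrt{229 + 176}} = \frac{1}{-817594 - 6 \sqrt{405}} = \frac{1}{-817594 - 6 \cdot 9 \sqrt{5}} = \frac{1}{-817594 - 54 \sqrt{5}}$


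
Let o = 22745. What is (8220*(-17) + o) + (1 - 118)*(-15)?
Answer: -115240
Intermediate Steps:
(8220*(-17) + o) + (1 - 118)*(-15) = (8220*(-17) + 22745) + (1 - 118)*(-15) = (-139740 + 22745) - 117*(-15) = -116995 + 1755 = -115240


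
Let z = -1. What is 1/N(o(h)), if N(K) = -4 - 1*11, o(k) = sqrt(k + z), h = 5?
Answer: -1/15 ≈ -0.066667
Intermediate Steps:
o(k) = sqrt(-1 + k) (o(k) = sqrt(k - 1) = sqrt(-1 + k))
N(K) = -15 (N(K) = -4 - 11 = -15)
1/N(o(h)) = 1/(-15) = -1/15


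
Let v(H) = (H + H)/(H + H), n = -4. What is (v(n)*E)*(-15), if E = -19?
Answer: 285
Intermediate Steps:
v(H) = 1 (v(H) = (2*H)/((2*H)) = (2*H)*(1/(2*H)) = 1)
(v(n)*E)*(-15) = (1*(-19))*(-15) = -19*(-15) = 285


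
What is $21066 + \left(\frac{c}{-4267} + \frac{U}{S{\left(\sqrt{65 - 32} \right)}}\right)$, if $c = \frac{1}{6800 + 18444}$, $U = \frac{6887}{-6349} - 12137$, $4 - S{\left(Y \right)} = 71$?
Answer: $\frac{973558255308903361}{45820618184684} \approx 21247.0$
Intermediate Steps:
$S{\left(Y \right)} = -67$ ($S{\left(Y \right)} = 4 - 71 = -67$)
$U = - \frac{77064700}{6349}$ ($U = 6887 \left(- \frac{1}{6349}\right) - 12137 = - \frac{6887}{6349} - 12137 = - \frac{77064700}{6349} \approx -12138.0$)
$c = \frac{1}{25244} \approx 3.9613 \cdot 10^{-5}$
$21066 + \left(\frac{c}{-4267} + \frac{U}{S{\left(\sqrt{65 - 32} \right)}}\right) = 21066 + \left(\frac{1}{25244 \left(-4267\right)} - \frac{77064700}{6349 \left(-67\right)}\right) = 21066 + \left(\frac{1}{25244} \left(- \frac{1}{4267}\right) - - \frac{77064700}{425383}\right) = 21066 + \left(- \frac{1}{107716148} + \frac{77064700}{425383}\right) = 21066 + \frac{8301112630350217}{45820618184684} = \frac{973558255308903361}{45820618184684}$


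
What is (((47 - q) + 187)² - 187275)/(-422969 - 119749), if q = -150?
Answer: 13273/180906 ≈ 0.073370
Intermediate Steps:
(((47 - q) + 187)² - 187275)/(-422969 - 119749) = (((47 - 1*(-150)) + 187)² - 187275)/(-422969 - 119749) = (((47 + 150) + 187)² - 187275)/(-542718) = ((197 + 187)² - 187275)*(-1/542718) = (384² - 187275)*(-1/542718) = (147456 - 187275)*(-1/542718) = -39819*(-1/542718) = 13273/180906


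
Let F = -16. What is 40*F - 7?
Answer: -647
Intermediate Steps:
40*F - 7 = 40*(-16) - 7 = -640 - 7 = -647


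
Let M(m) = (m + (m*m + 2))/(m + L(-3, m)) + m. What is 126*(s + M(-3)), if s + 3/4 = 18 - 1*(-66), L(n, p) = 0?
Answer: 19551/2 ≈ 9775.5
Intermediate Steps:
s = 333/4 (s = -¾ + (18 - 1*(-66)) = -¾ + (18 + 66) = -¾ + 84 = 333/4 ≈ 83.250)
M(m) = m + (2 + m + m²)/m (M(m) = (m + (m*m + 2))/(m + 0) + m = (m + (m² + 2))/m + m = (m + (2 + m²))/m + m = (2 + m + m²)/m + m = m + (2 + m + m²)/m)
126*(s + M(-3)) = 126*(333/4 + (1 + 2*(-3) + 2/(-3))) = 126*(333/4 + (1 - 6 + 2*(-⅓))) = 126*(333/4 + (1 - 6 - ⅔)) = 126*(333/4 - 17/3) = 126*(931/12) = 19551/2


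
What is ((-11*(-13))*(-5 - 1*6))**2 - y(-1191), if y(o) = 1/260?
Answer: 643325539/260 ≈ 2.4743e+6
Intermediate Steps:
y(o) = 1/260
((-11*(-13))*(-5 - 1*6))**2 - y(-1191) = ((-11*(-13))*(-5 - 1*6))**2 - 1*1/260 = (143*(-5 - 6))**2 - 1/260 = (143*(-11))**2 - 1/260 = (-1573)**2 - 1/260 = 2474329 - 1/260 = 643325539/260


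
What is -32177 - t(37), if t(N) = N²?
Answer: -33546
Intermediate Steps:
-32177 - t(37) = -32177 - 1*37² = -32177 - 1*1369 = -32177 - 1369 = -33546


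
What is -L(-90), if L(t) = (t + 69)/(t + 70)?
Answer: -21/20 ≈ -1.0500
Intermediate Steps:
L(t) = (69 + t)/(70 + t)
-L(-90) = -(69 - 90)/(70 - 90) = -(-21)/(-20) = -(-1)*(-21)/20 = -1*21/20 = -21/20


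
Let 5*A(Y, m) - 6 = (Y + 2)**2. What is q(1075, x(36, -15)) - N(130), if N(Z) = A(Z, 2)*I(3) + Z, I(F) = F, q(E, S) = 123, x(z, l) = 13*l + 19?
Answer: -10465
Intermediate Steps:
x(z, l) = 19 + 13*l
A(Y, m) = 6/5 + (2 + Y)**2/5 (A(Y, m) = 6/5 + (Y + 2)**2/5 = 6/5 + (2 + Y)**2/5)
N(Z) = 18/5 + Z + 3*(2 + Z)**2/5 (N(Z) = (6/5 + (2 + Z)**2/5)*3 + Z = (18/5 + 3*(2 + Z)**2/5) + Z = 18/5 + Z + 3*(2 + Z)**2/5)
q(1075, x(36, -15)) - N(130) = 123 - (6 + (3/5)*130**2 + (17/5)*130) = 123 - (6 + (3/5)*16900 + 442) = 123 - (6 + 10140 + 442) = 123 - 1*10588 = 123 - 10588 = -10465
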